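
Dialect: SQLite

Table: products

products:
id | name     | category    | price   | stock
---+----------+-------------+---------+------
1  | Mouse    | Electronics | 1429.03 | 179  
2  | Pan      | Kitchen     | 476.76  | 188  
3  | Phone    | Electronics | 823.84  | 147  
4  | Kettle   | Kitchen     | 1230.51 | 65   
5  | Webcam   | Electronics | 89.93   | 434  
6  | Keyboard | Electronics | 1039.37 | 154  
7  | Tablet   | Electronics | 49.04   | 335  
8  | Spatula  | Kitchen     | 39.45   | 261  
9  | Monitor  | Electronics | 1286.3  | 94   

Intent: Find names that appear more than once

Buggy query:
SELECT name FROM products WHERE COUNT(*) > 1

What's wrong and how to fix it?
Bug: COUNT(*) is an aggregate and cannot be used in WHERE

Fix: GROUP BY name, then filter groups with HAVING COUNT(*) > 1

Corrected query:
SELECT name FROM products GROUP BY name HAVING COUNT(*) > 1

Result:
(no rows)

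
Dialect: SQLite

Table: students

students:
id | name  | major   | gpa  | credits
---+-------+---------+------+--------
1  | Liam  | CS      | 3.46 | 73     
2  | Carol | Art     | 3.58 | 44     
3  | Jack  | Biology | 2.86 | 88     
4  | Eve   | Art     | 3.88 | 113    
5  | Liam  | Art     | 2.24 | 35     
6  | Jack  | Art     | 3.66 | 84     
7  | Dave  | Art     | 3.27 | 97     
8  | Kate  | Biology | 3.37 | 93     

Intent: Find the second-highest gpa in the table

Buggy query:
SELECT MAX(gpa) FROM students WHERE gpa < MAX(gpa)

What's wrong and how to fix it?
Bug: MAX(gpa) on the right of the comparison is an aggregate-in-WHERE error

Fix: Compute the overall MAX in a subquery, then take MAX of rows below it

Corrected query:
SELECT MAX(gpa) FROM students WHERE gpa < (SELECT MAX(gpa) FROM students)

Result:
MAX(gpa)
--------
3.66    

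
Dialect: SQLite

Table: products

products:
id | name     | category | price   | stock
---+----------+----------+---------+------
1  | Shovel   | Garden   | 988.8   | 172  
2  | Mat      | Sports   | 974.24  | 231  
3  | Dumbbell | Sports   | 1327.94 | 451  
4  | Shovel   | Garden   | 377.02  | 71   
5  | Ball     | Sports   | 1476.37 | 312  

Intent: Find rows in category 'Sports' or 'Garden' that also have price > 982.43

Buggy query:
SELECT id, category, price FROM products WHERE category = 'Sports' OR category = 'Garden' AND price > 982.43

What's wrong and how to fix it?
Bug: Without parentheses, AND is evaluated before OR, so the price filter only applies to the 'Garden' branch

Fix: Group the OR with parentheses (or use IN), then AND the threshold

Corrected query:
SELECT id, category, price FROM products WHERE (category = 'Sports' OR category = 'Garden') AND price > 982.43

Result:
id | category | price  
---+----------+--------
1  | Garden   | 988.8  
3  | Sports   | 1327.94
5  | Sports   | 1476.37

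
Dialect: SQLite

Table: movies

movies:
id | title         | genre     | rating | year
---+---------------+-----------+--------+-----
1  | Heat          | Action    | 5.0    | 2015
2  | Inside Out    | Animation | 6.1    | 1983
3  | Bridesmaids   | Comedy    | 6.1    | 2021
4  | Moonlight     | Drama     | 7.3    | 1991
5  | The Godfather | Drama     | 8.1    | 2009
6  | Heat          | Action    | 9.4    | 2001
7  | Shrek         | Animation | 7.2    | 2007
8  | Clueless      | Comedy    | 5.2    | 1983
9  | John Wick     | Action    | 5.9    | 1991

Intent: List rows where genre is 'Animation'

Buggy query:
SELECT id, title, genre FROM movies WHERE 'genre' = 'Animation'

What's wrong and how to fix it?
Bug: 'genre' in single quotes is a string literal, not the column; the comparison is literal-vs-literal and never true

Fix: Reference the column as genre without single quotes

Corrected query:
SELECT id, title, genre FROM movies WHERE genre = 'Animation'

Result:
id | title      | genre    
---+------------+----------
2  | Inside Out | Animation
7  | Shrek      | Animation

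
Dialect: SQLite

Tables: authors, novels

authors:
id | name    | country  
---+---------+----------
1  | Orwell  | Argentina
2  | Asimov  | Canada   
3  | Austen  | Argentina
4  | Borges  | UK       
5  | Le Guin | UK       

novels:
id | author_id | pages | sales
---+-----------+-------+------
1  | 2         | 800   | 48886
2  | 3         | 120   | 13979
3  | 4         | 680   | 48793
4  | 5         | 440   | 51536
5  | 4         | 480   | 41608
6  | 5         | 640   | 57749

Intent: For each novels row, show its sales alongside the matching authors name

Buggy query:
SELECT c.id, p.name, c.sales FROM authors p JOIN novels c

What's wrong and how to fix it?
Bug: JOIN with no ON clause produces a cartesian product; every novels row pairs with every authors row

Fix: Add ON c.author_id = p.id to the JOIN

Corrected query:
SELECT c.id, p.name, c.sales FROM authors p JOIN novels c ON c.author_id = p.id

Result:
id | name    | sales
---+---------+------
1  | Asimov  | 48886
2  | Austen  | 13979
3  | Borges  | 48793
4  | Le Guin | 51536
5  | Borges  | 41608
6  | Le Guin | 57749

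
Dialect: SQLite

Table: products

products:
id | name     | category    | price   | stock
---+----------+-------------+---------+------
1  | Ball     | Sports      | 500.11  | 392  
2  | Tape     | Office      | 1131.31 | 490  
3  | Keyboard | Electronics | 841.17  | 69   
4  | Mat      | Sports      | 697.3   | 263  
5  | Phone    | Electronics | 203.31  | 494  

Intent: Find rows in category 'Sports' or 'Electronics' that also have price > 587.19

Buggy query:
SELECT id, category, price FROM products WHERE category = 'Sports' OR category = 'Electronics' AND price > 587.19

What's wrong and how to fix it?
Bug: AND binds tighter than OR, so this parses as category = 'Sports' OR (category = 'Electronics' AND price > 587.19)

Fix: Add parentheses around the OR so the AND applies to both alternatives

Corrected query:
SELECT id, category, price FROM products WHERE (category = 'Sports' OR category = 'Electronics') AND price > 587.19

Result:
id | category    | price 
---+-------------+-------
3  | Electronics | 841.17
4  | Sports      | 697.3 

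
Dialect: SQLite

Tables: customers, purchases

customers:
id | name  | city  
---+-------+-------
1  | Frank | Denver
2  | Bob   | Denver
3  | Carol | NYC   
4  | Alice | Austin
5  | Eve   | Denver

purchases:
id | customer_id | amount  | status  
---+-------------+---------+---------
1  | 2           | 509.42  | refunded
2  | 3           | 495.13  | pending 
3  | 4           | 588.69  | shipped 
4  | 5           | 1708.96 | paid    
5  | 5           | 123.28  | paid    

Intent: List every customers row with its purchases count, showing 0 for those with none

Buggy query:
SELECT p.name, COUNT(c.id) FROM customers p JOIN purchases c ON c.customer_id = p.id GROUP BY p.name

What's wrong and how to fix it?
Bug: INNER JOIN drops customers rows that have no matching purchases rows

Fix: Switch to LEFT JOIN to retain unmatched parent rows

Corrected query:
SELECT p.name, COUNT(c.id) FROM customers p LEFT JOIN purchases c ON c.customer_id = p.id GROUP BY p.name

Result:
name  | COUNT(c.id)
------+------------
Alice | 1          
Bob   | 1          
Carol | 1          
Eve   | 2          
Frank | 0          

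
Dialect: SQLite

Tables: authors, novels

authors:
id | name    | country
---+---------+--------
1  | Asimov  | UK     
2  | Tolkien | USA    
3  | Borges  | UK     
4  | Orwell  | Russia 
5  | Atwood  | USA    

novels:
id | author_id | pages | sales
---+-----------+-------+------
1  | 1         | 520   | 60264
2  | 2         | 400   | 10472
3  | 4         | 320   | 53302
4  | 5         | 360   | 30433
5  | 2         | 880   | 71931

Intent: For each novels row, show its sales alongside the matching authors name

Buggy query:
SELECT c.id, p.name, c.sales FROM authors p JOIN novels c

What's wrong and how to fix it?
Bug: JOIN with no ON clause produces a cartesian product; every novels row pairs with every authors row

Fix: Specify the join condition linking the foreign key to the parent id

Corrected query:
SELECT c.id, p.name, c.sales FROM authors p JOIN novels c ON c.author_id = p.id

Result:
id | name    | sales
---+---------+------
1  | Asimov  | 60264
2  | Tolkien | 10472
3  | Orwell  | 53302
4  | Atwood  | 30433
5  | Tolkien | 71931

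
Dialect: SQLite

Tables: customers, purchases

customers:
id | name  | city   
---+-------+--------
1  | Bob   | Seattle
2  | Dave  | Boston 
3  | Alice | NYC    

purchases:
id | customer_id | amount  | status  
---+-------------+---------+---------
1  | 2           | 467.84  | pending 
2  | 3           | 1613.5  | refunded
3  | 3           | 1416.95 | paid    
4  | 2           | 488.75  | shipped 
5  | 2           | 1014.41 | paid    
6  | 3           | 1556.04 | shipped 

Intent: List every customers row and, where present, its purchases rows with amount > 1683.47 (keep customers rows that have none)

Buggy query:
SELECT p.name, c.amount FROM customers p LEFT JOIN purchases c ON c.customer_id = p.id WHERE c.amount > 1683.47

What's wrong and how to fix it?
Bug: A WHERE condition on the right-hand table after LEFT JOIN drops unmatched parents

Fix: Move the right-table condition into the ON clause so unmatched parents are kept

Corrected query:
SELECT p.name, c.amount FROM customers p LEFT JOIN purchases c ON c.customer_id = p.id AND c.amount > 1683.47

Result:
name  | amount
------+-------
Bob   | NULL  
Dave  | NULL  
Alice | NULL  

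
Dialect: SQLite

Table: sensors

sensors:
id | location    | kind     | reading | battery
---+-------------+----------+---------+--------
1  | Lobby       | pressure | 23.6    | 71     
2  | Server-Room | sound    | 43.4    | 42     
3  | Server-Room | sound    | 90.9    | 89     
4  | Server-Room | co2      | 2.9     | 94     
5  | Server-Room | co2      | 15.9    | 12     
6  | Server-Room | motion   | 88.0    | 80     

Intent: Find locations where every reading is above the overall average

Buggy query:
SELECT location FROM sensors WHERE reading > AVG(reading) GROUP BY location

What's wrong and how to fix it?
Bug: AVG() is an aggregate; it can't sit directly in WHERE

Fix: Compute the overall average in a scalar subquery and compare each group's MIN against it in HAVING

Corrected query:
SELECT location FROM sensors GROUP BY location HAVING MIN(reading) > (SELECT AVG(reading) FROM sensors)

Result:
(no rows)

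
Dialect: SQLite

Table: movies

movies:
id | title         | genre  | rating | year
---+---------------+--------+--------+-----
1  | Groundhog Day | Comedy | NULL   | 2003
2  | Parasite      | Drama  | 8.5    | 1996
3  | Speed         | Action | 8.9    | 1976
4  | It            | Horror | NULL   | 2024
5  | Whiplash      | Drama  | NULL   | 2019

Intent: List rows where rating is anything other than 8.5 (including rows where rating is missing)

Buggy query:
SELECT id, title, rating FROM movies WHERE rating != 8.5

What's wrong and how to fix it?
Bug: 'rating != 8.5' is unknown when rating is NULL, so NULL rows are silently excluded

Fix: Handle NULL separately with IS NULL alongside the inequality

Corrected query:
SELECT id, title, rating FROM movies WHERE rating != 8.5 OR rating IS NULL

Result:
id | title         | rating
---+---------------+-------
1  | Groundhog Day | NULL  
3  | Speed         | 8.9   
4  | It            | NULL  
5  | Whiplash      | NULL  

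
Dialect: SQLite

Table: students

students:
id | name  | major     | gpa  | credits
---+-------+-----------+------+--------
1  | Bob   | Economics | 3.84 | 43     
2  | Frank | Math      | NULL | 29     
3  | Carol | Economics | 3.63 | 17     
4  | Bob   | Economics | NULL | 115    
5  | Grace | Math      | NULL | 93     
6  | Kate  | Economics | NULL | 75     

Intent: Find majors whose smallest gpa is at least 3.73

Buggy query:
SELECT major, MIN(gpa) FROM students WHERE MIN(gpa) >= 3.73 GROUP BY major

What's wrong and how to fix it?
Bug: MIN() in WHERE is a misuse of aggregate

Fix: Use HAVING for the per-group MIN condition

Corrected query:
SELECT major, MIN(gpa) FROM students GROUP BY major HAVING MIN(gpa) >= 3.73

Result:
(no rows)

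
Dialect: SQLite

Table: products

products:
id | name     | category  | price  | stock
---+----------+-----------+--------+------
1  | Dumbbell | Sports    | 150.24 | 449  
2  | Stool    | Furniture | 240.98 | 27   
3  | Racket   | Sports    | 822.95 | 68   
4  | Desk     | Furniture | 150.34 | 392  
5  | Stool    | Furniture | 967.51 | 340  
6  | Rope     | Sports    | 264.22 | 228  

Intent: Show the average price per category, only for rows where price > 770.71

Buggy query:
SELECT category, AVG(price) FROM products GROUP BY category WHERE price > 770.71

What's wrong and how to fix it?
Bug: Row-level WHERE must come before GROUP BY in the clause order

Fix: Move the WHERE clause before GROUP BY

Corrected query:
SELECT category, AVG(price) FROM products WHERE price > 770.71 GROUP BY category

Result:
category  | AVG(price)
----------+-----------
Furniture | 967.51    
Sports    | 822.95    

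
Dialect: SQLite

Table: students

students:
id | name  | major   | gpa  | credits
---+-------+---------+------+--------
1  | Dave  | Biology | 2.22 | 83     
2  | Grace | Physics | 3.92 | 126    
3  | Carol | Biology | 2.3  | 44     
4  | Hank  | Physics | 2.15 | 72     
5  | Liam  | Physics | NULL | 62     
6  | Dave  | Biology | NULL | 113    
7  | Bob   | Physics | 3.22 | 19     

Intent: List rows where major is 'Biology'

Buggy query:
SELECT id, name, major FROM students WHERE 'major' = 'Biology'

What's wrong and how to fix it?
Bug: Single quotes denote string literals in SQL; the column name is being compared as a constant string

Fix: Remove the quotes around the column name (or use double quotes for an identifier)

Corrected query:
SELECT id, name, major FROM students WHERE major = 'Biology'

Result:
id | name  | major  
---+-------+--------
1  | Dave  | Biology
3  | Carol | Biology
6  | Dave  | Biology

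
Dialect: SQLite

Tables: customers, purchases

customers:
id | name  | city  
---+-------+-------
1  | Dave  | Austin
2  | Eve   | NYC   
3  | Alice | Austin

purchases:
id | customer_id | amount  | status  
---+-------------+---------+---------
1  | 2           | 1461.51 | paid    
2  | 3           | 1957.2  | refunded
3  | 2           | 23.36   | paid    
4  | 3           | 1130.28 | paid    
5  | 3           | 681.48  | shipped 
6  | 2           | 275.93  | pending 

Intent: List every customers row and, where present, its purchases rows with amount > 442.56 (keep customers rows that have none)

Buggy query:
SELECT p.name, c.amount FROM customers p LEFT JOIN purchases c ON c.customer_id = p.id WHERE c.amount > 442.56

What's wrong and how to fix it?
Bug: A WHERE condition on the right-hand table after LEFT JOIN drops unmatched parents

Fix: Put 'c.amount > 442.56' in the JOIN's ON clause instead of WHERE

Corrected query:
SELECT p.name, c.amount FROM customers p LEFT JOIN purchases c ON c.customer_id = p.id AND c.amount > 442.56

Result:
name  | amount 
------+--------
Dave  | NULL   
Eve   | 1461.51
Alice | 681.48 
Alice | 1130.28
Alice | 1957.2 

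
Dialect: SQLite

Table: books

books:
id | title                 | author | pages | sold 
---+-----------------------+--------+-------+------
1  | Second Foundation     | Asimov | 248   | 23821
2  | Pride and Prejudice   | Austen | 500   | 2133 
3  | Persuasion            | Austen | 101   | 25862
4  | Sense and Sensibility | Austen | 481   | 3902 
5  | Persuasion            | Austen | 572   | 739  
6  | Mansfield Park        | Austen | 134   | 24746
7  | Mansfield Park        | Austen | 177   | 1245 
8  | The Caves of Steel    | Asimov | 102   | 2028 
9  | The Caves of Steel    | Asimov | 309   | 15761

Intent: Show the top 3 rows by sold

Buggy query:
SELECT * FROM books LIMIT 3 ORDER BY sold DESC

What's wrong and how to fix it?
Bug: LIMIT must come after ORDER BY

Fix: Sort with ORDER BY, then apply LIMIT

Corrected query:
SELECT * FROM books ORDER BY sold DESC LIMIT 3

Result:
id | title             | author | pages | sold 
---+-------------------+--------+-------+------
3  | Persuasion        | Austen | 101   | 25862
6  | Mansfield Park    | Austen | 134   | 24746
1  | Second Foundation | Asimov | 248   | 23821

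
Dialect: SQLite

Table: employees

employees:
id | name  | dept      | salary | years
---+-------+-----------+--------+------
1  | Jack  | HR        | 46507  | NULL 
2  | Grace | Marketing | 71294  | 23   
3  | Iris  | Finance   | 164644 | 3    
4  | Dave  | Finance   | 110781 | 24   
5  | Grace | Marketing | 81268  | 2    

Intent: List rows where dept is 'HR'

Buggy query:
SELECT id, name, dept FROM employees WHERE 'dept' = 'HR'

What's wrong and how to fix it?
Bug: 'dept' in single quotes is a string literal, not the column; the comparison is literal-vs-literal and never true

Fix: Remove the quotes around the column name (or use double quotes for an identifier)

Corrected query:
SELECT id, name, dept FROM employees WHERE dept = 'HR'

Result:
id | name | dept
---+------+-----
1  | Jack | HR  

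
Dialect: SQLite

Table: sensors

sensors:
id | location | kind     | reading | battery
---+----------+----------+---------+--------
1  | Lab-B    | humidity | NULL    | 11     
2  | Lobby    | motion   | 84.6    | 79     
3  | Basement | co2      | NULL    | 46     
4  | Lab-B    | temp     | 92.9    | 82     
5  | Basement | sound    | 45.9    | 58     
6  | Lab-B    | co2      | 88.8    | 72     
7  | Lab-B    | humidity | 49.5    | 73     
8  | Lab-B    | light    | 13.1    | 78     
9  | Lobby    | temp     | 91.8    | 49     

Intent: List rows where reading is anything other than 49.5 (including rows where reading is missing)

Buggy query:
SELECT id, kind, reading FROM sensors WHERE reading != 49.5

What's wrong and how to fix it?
Bug: Inequality against NULL is unknown, not true; rows with NULL are dropped

Fix: Handle NULL separately with IS NULL alongside the inequality

Corrected query:
SELECT id, kind, reading FROM sensors WHERE reading != 49.5 OR reading IS NULL

Result:
id | kind     | reading
---+----------+--------
1  | humidity | NULL   
2  | motion   | 84.6   
3  | co2      | NULL   
4  | temp     | 92.9   
5  | sound    | 45.9   
6  | co2      | 88.8   
8  | light    | 13.1   
9  | temp     | 91.8   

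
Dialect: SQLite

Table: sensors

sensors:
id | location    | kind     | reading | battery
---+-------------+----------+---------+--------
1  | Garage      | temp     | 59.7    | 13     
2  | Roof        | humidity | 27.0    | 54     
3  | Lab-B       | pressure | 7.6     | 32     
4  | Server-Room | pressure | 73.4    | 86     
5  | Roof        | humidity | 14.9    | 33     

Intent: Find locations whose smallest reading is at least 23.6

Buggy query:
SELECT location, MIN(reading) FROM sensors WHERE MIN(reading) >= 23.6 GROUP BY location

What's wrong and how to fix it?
Bug: Aggregates like MIN are computed per group after WHERE runs

Fix: Use HAVING for the per-group MIN condition

Corrected query:
SELECT location, MIN(reading) FROM sensors GROUP BY location HAVING MIN(reading) >= 23.6

Result:
location    | MIN(reading)
------------+-------------
Garage      | 59.7        
Server-Room | 73.4        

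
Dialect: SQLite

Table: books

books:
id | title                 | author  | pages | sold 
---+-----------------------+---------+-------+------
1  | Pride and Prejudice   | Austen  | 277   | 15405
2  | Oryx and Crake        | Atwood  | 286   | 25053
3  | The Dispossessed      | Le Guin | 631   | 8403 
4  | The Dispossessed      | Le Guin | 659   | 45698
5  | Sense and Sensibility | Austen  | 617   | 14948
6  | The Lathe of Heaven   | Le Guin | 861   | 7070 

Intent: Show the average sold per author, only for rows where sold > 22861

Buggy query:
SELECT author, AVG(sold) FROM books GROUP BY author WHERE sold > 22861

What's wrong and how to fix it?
Bug: Row-level WHERE must come before GROUP BY in the clause order

Fix: Place WHERE between FROM and GROUP BY

Corrected query:
SELECT author, AVG(sold) FROM books WHERE sold > 22861 GROUP BY author

Result:
author  | AVG(sold)
--------+----------
Atwood  | 25053    
Le Guin | 45698    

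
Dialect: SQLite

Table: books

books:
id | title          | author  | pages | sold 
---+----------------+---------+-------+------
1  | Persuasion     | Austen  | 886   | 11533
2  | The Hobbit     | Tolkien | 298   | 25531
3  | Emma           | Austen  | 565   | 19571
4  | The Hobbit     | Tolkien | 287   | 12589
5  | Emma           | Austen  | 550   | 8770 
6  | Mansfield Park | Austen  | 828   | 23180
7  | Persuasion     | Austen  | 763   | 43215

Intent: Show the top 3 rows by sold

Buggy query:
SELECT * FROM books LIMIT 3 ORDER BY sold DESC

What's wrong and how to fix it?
Bug: ORDER BY cannot follow LIMIT; LIMIT is the final clause

Fix: Sort with ORDER BY, then apply LIMIT

Corrected query:
SELECT * FROM books ORDER BY sold DESC LIMIT 3

Result:
id | title          | author  | pages | sold 
---+----------------+---------+-------+------
7  | Persuasion     | Austen  | 763   | 43215
2  | The Hobbit     | Tolkien | 298   | 25531
6  | Mansfield Park | Austen  | 828   | 23180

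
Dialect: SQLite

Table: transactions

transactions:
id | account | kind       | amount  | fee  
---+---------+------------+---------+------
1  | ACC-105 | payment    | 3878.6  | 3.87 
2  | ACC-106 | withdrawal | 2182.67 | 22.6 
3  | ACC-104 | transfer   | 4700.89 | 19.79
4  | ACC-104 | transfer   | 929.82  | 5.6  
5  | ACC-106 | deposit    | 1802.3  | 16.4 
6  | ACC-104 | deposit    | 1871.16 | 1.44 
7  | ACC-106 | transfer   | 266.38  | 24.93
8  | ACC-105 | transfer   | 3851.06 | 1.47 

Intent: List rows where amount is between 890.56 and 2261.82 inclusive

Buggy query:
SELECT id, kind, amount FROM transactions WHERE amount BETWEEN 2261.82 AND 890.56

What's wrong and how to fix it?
Bug: BETWEEN expects the lower bound first; with 2261.82 AND 890.56 the range is empty

Fix: Swap the bounds so the smaller value comes first

Corrected query:
SELECT id, kind, amount FROM transactions WHERE amount BETWEEN 890.56 AND 2261.82

Result:
id | kind       | amount 
---+------------+--------
2  | withdrawal | 2182.67
4  | transfer   | 929.82 
5  | deposit    | 1802.3 
6  | deposit    | 1871.16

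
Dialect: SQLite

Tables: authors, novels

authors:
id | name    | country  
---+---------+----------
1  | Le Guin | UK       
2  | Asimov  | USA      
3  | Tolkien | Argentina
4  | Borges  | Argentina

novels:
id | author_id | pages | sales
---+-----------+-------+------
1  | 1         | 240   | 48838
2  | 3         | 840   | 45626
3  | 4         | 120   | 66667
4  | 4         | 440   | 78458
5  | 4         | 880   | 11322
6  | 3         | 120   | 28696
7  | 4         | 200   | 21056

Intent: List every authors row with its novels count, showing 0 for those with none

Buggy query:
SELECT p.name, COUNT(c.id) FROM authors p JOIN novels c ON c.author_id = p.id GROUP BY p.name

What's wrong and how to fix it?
Bug: INNER JOIN drops authors rows that have no matching novels rows

Fix: Use LEFT JOIN so parents without children still appear (COUNT(c.id) gives 0)

Corrected query:
SELECT p.name, COUNT(c.id) FROM authors p LEFT JOIN novels c ON c.author_id = p.id GROUP BY p.name

Result:
name    | COUNT(c.id)
--------+------------
Asimov  | 0          
Borges  | 4          
Le Guin | 1          
Tolkien | 2          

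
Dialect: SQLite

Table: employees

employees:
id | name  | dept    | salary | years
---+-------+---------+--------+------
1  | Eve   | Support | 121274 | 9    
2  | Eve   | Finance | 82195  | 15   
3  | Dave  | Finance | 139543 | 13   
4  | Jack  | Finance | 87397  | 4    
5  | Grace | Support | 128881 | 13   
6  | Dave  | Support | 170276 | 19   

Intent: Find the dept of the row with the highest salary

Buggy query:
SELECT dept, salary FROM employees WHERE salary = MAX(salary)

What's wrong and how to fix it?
Bug: WHERE is evaluated per row; an aggregate over the whole table isn't defined there

Fix: Use a subquery: WHERE salary = (SELECT MAX(salary) FROM employees)

Corrected query:
SELECT dept, salary FROM employees WHERE salary = (SELECT MAX(salary) FROM employees)

Result:
dept    | salary
--------+-------
Support | 170276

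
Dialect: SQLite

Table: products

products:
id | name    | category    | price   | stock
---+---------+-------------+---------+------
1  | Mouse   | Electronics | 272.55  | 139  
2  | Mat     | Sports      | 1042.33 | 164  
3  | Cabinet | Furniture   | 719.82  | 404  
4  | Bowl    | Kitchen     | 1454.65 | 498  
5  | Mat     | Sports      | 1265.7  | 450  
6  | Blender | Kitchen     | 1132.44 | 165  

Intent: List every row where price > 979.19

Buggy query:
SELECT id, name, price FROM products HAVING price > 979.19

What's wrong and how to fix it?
Bug: This is a non-aggregate query (no GROUP BY, no aggregates), so in SQLite the HAVING clause is invalid here; a row-level condition belongs in WHERE

Fix: Use WHERE for row-level filtering

Corrected query:
SELECT id, name, price FROM products WHERE price > 979.19

Result:
id | name    | price  
---+---------+--------
2  | Mat     | 1042.33
4  | Bowl    | 1454.65
5  | Mat     | 1265.7 
6  | Blender | 1132.44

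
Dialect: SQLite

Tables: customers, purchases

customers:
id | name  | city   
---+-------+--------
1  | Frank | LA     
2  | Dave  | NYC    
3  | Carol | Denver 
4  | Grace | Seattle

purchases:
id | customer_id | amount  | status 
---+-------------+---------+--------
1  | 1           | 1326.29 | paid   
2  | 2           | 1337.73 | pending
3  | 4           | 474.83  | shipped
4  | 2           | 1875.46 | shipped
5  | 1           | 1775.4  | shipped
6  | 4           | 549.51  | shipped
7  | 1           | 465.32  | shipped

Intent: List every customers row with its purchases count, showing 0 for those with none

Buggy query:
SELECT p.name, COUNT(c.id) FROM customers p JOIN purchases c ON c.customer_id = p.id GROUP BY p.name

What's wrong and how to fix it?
Bug: INNER JOIN drops customers rows that have no matching purchases rows

Fix: Use LEFT JOIN so parents without children still appear (COUNT(c.id) gives 0)

Corrected query:
SELECT p.name, COUNT(c.id) FROM customers p LEFT JOIN purchases c ON c.customer_id = p.id GROUP BY p.name

Result:
name  | COUNT(c.id)
------+------------
Carol | 0          
Dave  | 2          
Frank | 3          
Grace | 2          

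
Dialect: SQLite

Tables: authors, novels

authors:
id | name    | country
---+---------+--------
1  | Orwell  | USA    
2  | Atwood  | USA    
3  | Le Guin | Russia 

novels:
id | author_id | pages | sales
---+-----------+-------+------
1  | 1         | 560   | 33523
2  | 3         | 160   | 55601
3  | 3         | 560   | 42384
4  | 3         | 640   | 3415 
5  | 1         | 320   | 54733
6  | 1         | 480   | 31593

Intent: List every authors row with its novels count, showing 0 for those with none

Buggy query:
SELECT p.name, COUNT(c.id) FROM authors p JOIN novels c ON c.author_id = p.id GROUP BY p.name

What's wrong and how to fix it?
Bug: An inner join excludes parents with zero children

Fix: Switch to LEFT JOIN to retain unmatched parent rows

Corrected query:
SELECT p.name, COUNT(c.id) FROM authors p LEFT JOIN novels c ON c.author_id = p.id GROUP BY p.name

Result:
name    | COUNT(c.id)
--------+------------
Atwood  | 0          
Le Guin | 3          
Orwell  | 3          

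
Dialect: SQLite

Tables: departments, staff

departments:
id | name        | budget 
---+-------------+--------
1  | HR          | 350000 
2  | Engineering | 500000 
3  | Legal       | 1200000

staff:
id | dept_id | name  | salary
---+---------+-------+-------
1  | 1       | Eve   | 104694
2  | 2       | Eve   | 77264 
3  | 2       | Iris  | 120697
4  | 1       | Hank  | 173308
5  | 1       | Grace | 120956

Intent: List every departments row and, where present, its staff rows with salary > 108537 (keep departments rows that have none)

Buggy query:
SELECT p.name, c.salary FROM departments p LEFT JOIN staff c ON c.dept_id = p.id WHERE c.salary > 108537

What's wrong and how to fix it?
Bug: A WHERE condition on the right-hand table after LEFT JOIN drops unmatched parents

Fix: Put 'c.salary > 108537' in the JOIN's ON clause instead of WHERE

Corrected query:
SELECT p.name, c.salary FROM departments p LEFT JOIN staff c ON c.dept_id = p.id AND c.salary > 108537

Result:
name        | salary
------------+-------
HR          | 120956
HR          | 173308
Engineering | 120697
Legal       | NULL  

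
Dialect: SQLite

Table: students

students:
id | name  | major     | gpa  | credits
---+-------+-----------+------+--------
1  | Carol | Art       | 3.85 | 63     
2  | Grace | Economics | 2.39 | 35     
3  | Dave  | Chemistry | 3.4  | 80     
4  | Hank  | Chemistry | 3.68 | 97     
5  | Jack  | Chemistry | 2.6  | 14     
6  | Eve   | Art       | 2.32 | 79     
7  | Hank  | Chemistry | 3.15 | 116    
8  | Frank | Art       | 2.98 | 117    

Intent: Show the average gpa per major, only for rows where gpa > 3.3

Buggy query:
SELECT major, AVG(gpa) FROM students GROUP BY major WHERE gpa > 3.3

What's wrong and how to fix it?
Bug: WHERE cannot follow GROUP BY

Fix: Place WHERE between FROM and GROUP BY

Corrected query:
SELECT major, AVG(gpa) FROM students WHERE gpa > 3.3 GROUP BY major

Result:
major     | AVG(gpa)
----------+---------
Art       | 3.85    
Chemistry | 3.54    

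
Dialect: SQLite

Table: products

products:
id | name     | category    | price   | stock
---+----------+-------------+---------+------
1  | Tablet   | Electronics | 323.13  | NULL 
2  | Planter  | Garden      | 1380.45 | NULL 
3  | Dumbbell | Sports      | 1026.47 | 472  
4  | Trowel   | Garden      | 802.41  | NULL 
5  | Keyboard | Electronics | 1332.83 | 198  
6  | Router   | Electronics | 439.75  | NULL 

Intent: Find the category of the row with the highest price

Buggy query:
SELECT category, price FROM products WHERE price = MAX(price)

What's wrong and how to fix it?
Bug: WHERE is evaluated per row; an aggregate over the whole table isn't defined there

Fix: Use a subquery: WHERE price = (SELECT MAX(price) FROM products)

Corrected query:
SELECT category, price FROM products WHERE price = (SELECT MAX(price) FROM products)

Result:
category | price  
---------+--------
Garden   | 1380.45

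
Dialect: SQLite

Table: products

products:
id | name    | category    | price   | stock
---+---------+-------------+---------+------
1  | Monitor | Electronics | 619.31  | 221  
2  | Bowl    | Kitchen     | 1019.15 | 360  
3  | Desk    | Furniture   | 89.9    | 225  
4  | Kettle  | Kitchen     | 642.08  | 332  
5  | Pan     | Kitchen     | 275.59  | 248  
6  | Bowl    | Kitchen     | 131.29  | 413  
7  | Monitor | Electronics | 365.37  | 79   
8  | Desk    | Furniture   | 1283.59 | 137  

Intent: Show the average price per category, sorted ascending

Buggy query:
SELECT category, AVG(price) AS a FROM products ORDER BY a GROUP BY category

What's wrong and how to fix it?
Bug: GROUP BY must precede ORDER BY

Fix: Reorder: SELECT … FROM … GROUP BY … ORDER BY …

Corrected query:
SELECT category, AVG(price) AS a FROM products GROUP BY category ORDER BY a

Result:
category    | a       
------------+---------
Electronics | 492.34  
Kitchen     | 517.0275
Furniture   | 686.745 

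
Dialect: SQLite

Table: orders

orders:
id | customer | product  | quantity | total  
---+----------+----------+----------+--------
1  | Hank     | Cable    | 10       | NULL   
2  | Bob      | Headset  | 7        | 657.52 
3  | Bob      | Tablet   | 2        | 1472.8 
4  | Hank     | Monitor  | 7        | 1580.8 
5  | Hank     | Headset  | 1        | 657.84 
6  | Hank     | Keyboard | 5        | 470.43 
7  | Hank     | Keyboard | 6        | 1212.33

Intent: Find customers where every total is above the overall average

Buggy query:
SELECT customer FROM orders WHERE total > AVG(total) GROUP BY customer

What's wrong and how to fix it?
Bug: WHERE evaluates per row before aggregation, so AVG() is unavailable

Fix: Use a subquery for AVG and a HAVING MIN(...) filter so the condition holds for every row in the group

Corrected query:
SELECT customer FROM orders GROUP BY customer HAVING MIN(total) > (SELECT AVG(total) FROM orders)

Result:
(no rows)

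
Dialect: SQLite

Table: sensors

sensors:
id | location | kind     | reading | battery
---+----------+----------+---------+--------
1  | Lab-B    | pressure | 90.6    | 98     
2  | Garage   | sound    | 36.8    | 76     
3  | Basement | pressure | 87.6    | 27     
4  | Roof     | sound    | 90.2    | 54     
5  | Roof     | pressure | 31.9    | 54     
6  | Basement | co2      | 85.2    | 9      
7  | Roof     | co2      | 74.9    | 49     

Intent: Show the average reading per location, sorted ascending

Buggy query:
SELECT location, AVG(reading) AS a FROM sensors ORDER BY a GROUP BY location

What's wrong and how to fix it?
Bug: GROUP BY must precede ORDER BY

Fix: Move ORDER BY to the end, after GROUP BY

Corrected query:
SELECT location, AVG(reading) AS a FROM sensors GROUP BY location ORDER BY a

Result:
location | a        
---------+----------
Garage   | 36.8     
Roof     | 65.666667
Basement | 86.4     
Lab-B    | 90.6     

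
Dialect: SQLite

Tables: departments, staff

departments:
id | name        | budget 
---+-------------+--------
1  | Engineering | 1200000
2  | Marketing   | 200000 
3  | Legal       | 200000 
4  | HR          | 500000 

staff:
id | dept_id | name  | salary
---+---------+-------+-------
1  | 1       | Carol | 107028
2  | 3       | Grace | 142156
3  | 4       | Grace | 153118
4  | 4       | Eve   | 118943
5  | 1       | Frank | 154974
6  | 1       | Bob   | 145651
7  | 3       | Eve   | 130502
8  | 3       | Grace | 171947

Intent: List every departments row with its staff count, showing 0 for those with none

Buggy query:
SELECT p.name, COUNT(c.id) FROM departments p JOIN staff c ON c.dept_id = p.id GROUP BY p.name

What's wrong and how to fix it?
Bug: INNER JOIN drops departments rows that have no matching staff rows

Fix: Switch to LEFT JOIN to retain unmatched parent rows

Corrected query:
SELECT p.name, COUNT(c.id) FROM departments p LEFT JOIN staff c ON c.dept_id = p.id GROUP BY p.name

Result:
name        | COUNT(c.id)
------------+------------
Engineering | 3          
HR          | 2          
Legal       | 3          
Marketing   | 0          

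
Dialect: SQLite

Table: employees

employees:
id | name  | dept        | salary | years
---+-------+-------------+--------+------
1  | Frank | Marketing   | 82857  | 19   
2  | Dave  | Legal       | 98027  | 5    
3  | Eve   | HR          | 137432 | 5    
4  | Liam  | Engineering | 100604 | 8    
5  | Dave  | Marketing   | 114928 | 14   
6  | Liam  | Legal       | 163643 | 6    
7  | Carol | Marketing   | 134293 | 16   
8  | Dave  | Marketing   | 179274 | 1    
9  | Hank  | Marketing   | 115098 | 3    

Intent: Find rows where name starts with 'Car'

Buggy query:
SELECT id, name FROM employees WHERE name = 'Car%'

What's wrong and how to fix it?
Bug: '=' compares the literal string including the % character; pattern matching needs LIKE

Fix: Use LIKE for wildcard pattern matching

Corrected query:
SELECT id, name FROM employees WHERE name LIKE 'Car%'

Result:
id | name 
---+------
7  | Carol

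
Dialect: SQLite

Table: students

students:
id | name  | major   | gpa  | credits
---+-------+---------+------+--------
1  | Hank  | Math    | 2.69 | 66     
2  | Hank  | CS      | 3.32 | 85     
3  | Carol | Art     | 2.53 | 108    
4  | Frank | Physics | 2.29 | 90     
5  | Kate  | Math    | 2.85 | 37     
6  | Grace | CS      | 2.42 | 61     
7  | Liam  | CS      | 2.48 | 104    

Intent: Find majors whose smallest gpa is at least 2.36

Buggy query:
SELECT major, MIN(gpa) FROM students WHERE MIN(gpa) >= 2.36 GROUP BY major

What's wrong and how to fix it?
Bug: MIN() in WHERE is a misuse of aggregate

Fix: Use HAVING for the per-group MIN condition

Corrected query:
SELECT major, MIN(gpa) FROM students GROUP BY major HAVING MIN(gpa) >= 2.36

Result:
major | MIN(gpa)
------+---------
Art   | 2.53    
CS    | 2.42    
Math  | 2.69    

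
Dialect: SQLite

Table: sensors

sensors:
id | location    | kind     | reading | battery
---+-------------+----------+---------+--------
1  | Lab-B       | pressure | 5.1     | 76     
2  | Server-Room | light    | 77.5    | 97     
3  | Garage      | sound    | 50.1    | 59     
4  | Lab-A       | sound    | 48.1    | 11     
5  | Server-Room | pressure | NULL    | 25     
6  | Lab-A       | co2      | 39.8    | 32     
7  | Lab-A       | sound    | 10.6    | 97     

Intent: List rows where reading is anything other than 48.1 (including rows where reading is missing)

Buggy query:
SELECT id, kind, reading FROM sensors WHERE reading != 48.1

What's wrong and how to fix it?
Bug: 'reading != 48.1' is unknown when reading is NULL, so NULL rows are silently excluded

Fix: Add an explicit OR reading IS NULL to include the missing-value rows

Corrected query:
SELECT id, kind, reading FROM sensors WHERE reading != 48.1 OR reading IS NULL

Result:
id | kind     | reading
---+----------+--------
1  | pressure | 5.1    
2  | light    | 77.5   
3  | sound    | 50.1   
5  | pressure | NULL   
6  | co2      | 39.8   
7  | sound    | 10.6   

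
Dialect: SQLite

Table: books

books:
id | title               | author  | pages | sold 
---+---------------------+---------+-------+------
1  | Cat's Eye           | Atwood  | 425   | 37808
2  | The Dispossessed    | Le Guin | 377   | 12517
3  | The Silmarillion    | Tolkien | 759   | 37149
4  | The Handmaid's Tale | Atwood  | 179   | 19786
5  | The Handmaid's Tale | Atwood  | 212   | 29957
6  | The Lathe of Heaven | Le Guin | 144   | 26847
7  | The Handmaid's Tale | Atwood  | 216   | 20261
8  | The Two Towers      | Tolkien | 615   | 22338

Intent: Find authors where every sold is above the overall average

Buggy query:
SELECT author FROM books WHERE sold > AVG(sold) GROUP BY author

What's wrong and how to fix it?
Bug: AVG() is an aggregate; it can't sit directly in WHERE

Fix: Compute the overall average in a scalar subquery and compare each group's MIN against it in HAVING

Corrected query:
SELECT author FROM books GROUP BY author HAVING MIN(sold) > (SELECT AVG(sold) FROM books)

Result:
(no rows)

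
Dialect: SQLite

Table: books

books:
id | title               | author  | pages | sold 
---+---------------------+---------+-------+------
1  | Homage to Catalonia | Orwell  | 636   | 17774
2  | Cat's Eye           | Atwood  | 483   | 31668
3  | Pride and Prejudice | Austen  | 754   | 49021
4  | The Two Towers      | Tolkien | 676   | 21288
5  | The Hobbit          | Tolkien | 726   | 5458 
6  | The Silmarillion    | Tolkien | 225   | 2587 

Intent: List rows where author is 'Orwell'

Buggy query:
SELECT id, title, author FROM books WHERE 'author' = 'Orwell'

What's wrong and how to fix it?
Bug: Single quotes denote string literals in SQL; the column name is being compared as a constant string

Fix: Reference the column as author without single quotes

Corrected query:
SELECT id, title, author FROM books WHERE author = 'Orwell'

Result:
id | title               | author
---+---------------------+-------
1  | Homage to Catalonia | Orwell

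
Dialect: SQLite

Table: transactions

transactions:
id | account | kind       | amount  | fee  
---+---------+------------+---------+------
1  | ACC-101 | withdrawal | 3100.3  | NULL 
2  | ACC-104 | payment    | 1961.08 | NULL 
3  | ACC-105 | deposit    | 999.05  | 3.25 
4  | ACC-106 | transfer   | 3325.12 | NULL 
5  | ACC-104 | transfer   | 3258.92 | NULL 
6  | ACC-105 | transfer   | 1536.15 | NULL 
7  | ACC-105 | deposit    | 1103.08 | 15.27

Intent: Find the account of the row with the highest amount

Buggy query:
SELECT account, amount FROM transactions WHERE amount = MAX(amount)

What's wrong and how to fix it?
Bug: WHERE is evaluated per row; an aggregate over the whole table isn't defined there

Fix: Wrap MAX in a scalar subquery so WHERE compares against a single value

Corrected query:
SELECT account, amount FROM transactions WHERE amount = (SELECT MAX(amount) FROM transactions)

Result:
account | amount 
--------+--------
ACC-106 | 3325.12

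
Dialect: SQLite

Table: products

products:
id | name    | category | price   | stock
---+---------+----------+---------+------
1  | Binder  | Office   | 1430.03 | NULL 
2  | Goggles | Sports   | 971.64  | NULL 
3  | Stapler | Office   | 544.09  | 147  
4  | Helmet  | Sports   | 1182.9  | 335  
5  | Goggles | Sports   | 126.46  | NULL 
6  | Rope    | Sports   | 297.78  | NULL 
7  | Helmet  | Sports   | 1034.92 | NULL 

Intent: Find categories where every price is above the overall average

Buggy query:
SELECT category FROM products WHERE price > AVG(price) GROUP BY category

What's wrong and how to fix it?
Bug: AVG() is an aggregate; it can't sit directly in WHERE

Fix: Compute the overall average in a scalar subquery and compare each group's MIN against it in HAVING

Corrected query:
SELECT category FROM products GROUP BY category HAVING MIN(price) > (SELECT AVG(price) FROM products)

Result:
(no rows)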